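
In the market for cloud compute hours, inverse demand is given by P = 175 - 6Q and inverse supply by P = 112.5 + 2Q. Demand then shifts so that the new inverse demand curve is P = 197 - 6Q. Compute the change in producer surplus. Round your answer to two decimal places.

50.53

Initial equilibrium: Q_0 = 7.8125, P_0 = 128.125; CS_0 = (1/2)(7.8125)(46.875) = 183.1055, PS_0 = (1/2)(7.8125)(15.625) = 61.0352.
New equilibrium: 197 - 6Q = 112.5 + 2Q gives Q_1 = 10.5625, P_1 = 133.625; CS_1 = 334.6992, PS_1 = 111.5664.
Change in producer surplus = 111.5664 - 61.0352 = 50.5312.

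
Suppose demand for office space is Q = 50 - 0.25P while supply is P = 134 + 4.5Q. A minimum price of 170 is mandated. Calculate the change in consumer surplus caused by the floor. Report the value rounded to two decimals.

Rewriting demand in inverse form: P = 200 - 4Q.
Without the control, 200 - 4Q = 134 + 4.5Q so Q* = 7.7647 and P* = 168.9412.
At the floor price 170, quantity demanded is (200 - 170)/4 = 7.5; demand is the short side, so Q = 7.5 trades at P = 170.
CS goes from (1/2)(7.7647)(31.0588) = 120.5813 to 112.5 (computed as (200 - 170)(7.5) - (1/2)(4)(7.5)^2), a change of -8.0813.

-8.08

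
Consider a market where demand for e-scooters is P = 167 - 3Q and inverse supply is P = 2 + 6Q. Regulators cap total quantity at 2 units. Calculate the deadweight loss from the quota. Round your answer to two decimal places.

1200.50

Without the quota, 167 - 3Q = 2 + 6Q gives Q* = 18.3333.
At Q = 2 the demand price is 167 - 3(2) = 161 and the supply price is 2 + 6(2) = 14.
DWL = (1/2)(gap between curves at 2) x (Q* - 2) = (1/2)(147)(16.3333) = 1200.5.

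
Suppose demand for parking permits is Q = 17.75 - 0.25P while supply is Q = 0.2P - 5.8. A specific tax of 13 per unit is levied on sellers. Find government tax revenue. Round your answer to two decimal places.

Rewriting demand in inverse form: P = 71 - 4Q.
Rewriting supply in inverse form: P = 29 + 5Q.
Without the tax, 71 - 4Q = 29 + 5Q so Q* = 4.6667 and P* = 52.3333.
With the tax, sellers need 13 more per unit: 71 - 4Q = 29 + 5Q + 13, so Q_t = 3.2222. Buyers pay P_b = 58.1111; sellers receive P_s = P_b - 13 = 45.1111.
Tax revenue = t x Q_t = 13 x 3.2222 = 41.8889.

41.89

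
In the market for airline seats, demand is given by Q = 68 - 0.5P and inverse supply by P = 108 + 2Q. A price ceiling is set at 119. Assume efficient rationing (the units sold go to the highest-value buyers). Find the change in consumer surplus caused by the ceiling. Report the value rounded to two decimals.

14.25

Rewriting demand in inverse form: P = 136 - 2Q.
Free-market equilibrium: 136 - 2Q = 108 + 2Q gives Q* = 7, P* = 122.
At P = 119, sellers supply (119 - 108)/2 = 5.5 while buyers want more, so the quantity traded is 5.5 at price 119.
CS goes from (1/2)(7)(14) = 49 to 63.25 (computed as (136 - 119)(5.5) - (1/2)(2)(5.5)^2), a change of 14.25.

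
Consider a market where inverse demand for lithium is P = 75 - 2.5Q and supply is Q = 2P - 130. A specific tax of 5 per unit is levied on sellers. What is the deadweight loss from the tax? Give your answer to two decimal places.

4.17

Rewriting supply in inverse form: P = 65 + 0.5Q.
Pre-tax equilibrium: 75 - 2.5Q = 65 + 0.5Q gives Q* = 3.3333, P* = 66.6667.
A tax on sellers shifts supply up by 5: 75 - 2.5Q = 65 + 0.5Q + 5, so Q_t = 1.6667. Buyers pay P_b = 70.8333; sellers receive P_s = P_b - 5 = 65.8333.
Deadweight loss is the triangle between the curves from Q_t to Q*: (1/2)(3.3333 - 1.6667)(5) = 4.1667.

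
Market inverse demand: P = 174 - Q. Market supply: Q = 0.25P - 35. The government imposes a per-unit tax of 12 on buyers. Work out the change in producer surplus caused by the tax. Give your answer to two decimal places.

Rewriting supply in inverse form: P = 140 + 4Q.
Pre-tax equilibrium: 174 - Q = 140 + 4Q gives Q* = 6.8, P* = 167.2.
With the tax, buyers' net willingness to pay falls by 12: (174 - 12) - Q = 140 + 4Q, so Q_t = 4.4. Buyers pay P_b = 169.6; sellers receive P_s = P_b - 12 = 157.6.
PS falls from (1/2)(6.8)(27.2) = 92.48 to (1/2)(4.4)(17.6) = 38.72, a change of -53.76.

-53.76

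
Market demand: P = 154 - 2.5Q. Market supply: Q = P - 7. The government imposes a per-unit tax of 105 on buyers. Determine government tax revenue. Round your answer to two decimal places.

1260.00

Rewriting supply in inverse form: P = 7 + Q.
Without the tax, 154 - 2.5Q = 7 + Q so Q* = 42 and P* = 49.
With the tax, buyers' net willingness to pay falls by 105: (154 - 105) - 2.5Q = 7 + Q, so Q_t = 12. Buyers pay P_b = 124; sellers receive P_s = P_b - 105 = 19.
Tax revenue = t x Q_t = 105 x 12 = 1260.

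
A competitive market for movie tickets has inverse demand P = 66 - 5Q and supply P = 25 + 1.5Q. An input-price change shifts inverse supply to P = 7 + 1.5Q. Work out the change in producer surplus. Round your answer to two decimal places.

Initial equilibrium: Q_0 = 6.3077, P_0 = 34.4615; CS_0 = (1/2)(6.3077)(31.5385) = 99.4675, PS_0 = (1/2)(6.3077)(9.4615) = 29.8402.
New equilibrium: 66 - 5Q = 7 + 1.5Q gives Q_1 = 9.0769, P_1 = 20.6154; CS_1 = 205.9763, PS_1 = 61.7929.
Change in producer surplus = 61.7929 - 29.8402 = 31.9527.

31.95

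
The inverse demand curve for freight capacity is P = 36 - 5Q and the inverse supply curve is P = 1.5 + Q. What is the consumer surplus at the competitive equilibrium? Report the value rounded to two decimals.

82.66

Setting demand equal to supply, 34.5 = 6Q, so Q* = 5.75 and P* = 7.25.
CS is the area between the demand curve and P* from 0 to Q*: (1/2)(5.75)(28.75) = 82.6562.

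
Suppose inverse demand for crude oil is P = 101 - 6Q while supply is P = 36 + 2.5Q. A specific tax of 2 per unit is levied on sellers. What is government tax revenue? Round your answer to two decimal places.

Pre-tax equilibrium: 101 - 6Q = 36 + 2.5Q gives Q* = 7.6471, P* = 55.1176.
A tax on sellers shifts supply up by 2: 101 - 6Q = 36 + 2.5Q + 2, so Q_t = 7.4118. Buyers pay P_b = 56.5294; sellers receive P_s = P_b - 2 = 54.5294.
Revenue is the tax times quantity traded: 2 x 7.4118 = 14.8235.

14.82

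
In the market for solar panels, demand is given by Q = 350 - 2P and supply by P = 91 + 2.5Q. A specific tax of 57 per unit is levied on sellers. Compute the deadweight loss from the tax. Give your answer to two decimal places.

541.50

Rewriting demand in inverse form: P = 175 - 0.5Q.
Pre-tax equilibrium: 175 - 0.5Q = 91 + 2.5Q gives Q* = 28, P* = 161.
A tax on sellers shifts supply up by 57: 175 - 0.5Q = 91 + 2.5Q + 57, so Q_t = 9. Buyers pay P_b = 170.5; sellers receive P_s = P_b - 57 = 113.5.
Deadweight loss is the triangle between the curves from Q_t to Q*: (1/2)(28 - 9)(57) = 541.5.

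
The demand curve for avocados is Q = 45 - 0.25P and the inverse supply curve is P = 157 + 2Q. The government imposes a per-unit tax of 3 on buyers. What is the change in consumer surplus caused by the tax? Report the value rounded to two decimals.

Rewriting demand in inverse form: P = 180 - 4Q.
Pre-tax equilibrium: 180 - 4Q = 157 + 2Q gives Q* = 3.8333, P* = 164.6667.
With the tax, buyers' net willingness to pay falls by 3: (180 - 3) - 4Q = 157 + 2Q, so Q_t = 3.3333. Buyers pay P_b = 166.6667; sellers receive P_s = P_b - 3 = 163.6667.
CS falls from (1/2)(3.8333)(15.3333) = 29.3889 to (1/2)(3.3333)(13.3333) = 22.2222, a change of -7.1667.

-7.17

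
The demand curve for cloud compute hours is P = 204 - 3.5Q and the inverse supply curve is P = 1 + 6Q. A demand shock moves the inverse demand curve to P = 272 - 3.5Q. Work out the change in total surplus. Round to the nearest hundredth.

Initial equilibrium: Q_0 = 21.3684, P_0 = 129.2105; CS_0 = (1/2)(21.3684)(74.7895) = 799.0665, PS_0 = (1/2)(21.3684)(128.2105) = 1369.8283.
New equilibrium: 272 - 3.5Q = 1 + 6Q gives Q_1 = 28.5263, P_1 = 172.1579; CS_1 = 1424.0637, PS_1 = 2441.2521.
Change in total surplus = (1424.0637 + 2441.2521) - (799.0665 + 1369.8283) = 1696.4211.

1696.42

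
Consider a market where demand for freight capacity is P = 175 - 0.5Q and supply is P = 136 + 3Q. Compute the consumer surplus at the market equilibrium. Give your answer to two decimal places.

31.04

Setting demand equal to supply, 39 = 3.5Q, so Q* = 11.1429 and P* = 169.4286.
Consumer surplus is the triangle under demand above P*: (1/2)(11.1429)(175 - 169.4286) = (1/2)(11.1429)(5.5714) = 31.0408.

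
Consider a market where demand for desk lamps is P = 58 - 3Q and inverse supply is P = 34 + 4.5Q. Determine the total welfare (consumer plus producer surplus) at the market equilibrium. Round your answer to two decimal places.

38.40

Set 58 - 3Q = 34 + 4.5Q, which gives 24 = 7.5Q, so Q* = 3.2 and P* = 58 - 3(3.2) = 48.4.
CS = (1/2)(3.2)(9.6) = 15.36 and PS = (1/2)(3.2)(14.4) = 23.04, so total surplus = 38.4.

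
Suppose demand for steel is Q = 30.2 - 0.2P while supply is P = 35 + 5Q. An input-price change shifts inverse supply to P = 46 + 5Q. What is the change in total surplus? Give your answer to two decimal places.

-121.55

Rewriting demand in inverse form: P = 151 - 5Q.
Initial equilibrium: Q_0 = 11.6, P_0 = 93; CS_0 = (1/2)(11.6)(58) = 336.4, PS_0 = (1/2)(11.6)(58) = 336.4.
New equilibrium: 151 - 5Q = 46 + 5Q gives Q_1 = 10.5, P_1 = 98.5; CS_1 = 275.625, PS_1 = 275.625.
Change in total surplus = (275.625 + 275.625) - (336.4 + 336.4) = -121.55.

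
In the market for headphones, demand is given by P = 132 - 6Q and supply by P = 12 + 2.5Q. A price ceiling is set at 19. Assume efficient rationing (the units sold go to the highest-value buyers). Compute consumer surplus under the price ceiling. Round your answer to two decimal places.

Free-market equilibrium: 132 - 6Q = 12 + 2.5Q gives Q* = 14.1176, P* = 47.2941.
At P = 19, sellers supply (19 - 12)/2.5 = 2.8 while buyers want more, so the quantity traded is 2.8 at price 19.
The demand price at Q = 2.8 is 115.2. CS is the trapezoid between demand and 19 over [0, 2.8]: (1/2)[(132 - 19) + (115.2 - 19)](2.8) = 292.88.

292.88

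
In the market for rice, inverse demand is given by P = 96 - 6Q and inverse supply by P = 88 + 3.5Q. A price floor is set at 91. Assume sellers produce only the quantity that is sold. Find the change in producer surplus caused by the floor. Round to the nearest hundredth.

Without the control, 96 - 6Q = 88 + 3.5Q so Q* = 0.8421 and P* = 90.9474.
At the floor price 91, quantity demanded is (96 - 91)/6 = 0.8333; demand is the short side, so Q = 0.8333 trades at P = 91.
PS goes from (1/2)(0.8421)(2.9474) = 1.241 to 1.2847 (computed as (91 - 88)(0.8333) - (1/2)(3.5)(0.8333)^2), a change of 0.0437.

0.04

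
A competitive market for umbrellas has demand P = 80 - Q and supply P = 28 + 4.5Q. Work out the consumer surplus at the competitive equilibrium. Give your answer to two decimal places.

44.69

Set 80 - Q = 28 + 4.5Q, which gives 52 = 5.5Q, so Q* = 9.4545 and P* = 80 - (9.4545) = 70.5455.
Consumer surplus is the triangle under demand above P*: (1/2)(9.4545)(80 - 70.5455) = (1/2)(9.4545)(9.4545) = 44.6942.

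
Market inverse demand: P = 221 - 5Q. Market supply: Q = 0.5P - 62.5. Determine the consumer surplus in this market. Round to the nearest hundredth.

Rewriting supply in inverse form: P = 125 + 2Q.
Setting demand equal to supply, 96 = 7Q, so Q* = 13.7143 and P* = 152.4286.
CS is the area between the demand curve and P* from 0 to Q*: (1/2)(13.7143)(68.5714) = 470.2041.

470.20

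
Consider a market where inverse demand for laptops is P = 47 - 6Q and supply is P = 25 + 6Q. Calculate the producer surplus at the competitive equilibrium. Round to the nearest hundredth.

10.08

Setting demand equal to supply, 22 = 12Q, so Q* = 1.8333 and P* = 36.
The supply curve's price intercept is 25, so PS = (1/2)(Q*)(P* - 25) = (1/2)(1.8333)(11) = 10.0833.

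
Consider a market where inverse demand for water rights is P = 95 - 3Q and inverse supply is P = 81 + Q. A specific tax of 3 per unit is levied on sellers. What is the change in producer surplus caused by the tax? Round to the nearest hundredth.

-2.34

Pre-tax equilibrium: 95 - 3Q = 81 + Q gives Q* = 3.5, P* = 84.5.
With the tax, sellers need 3 more per unit: 95 - 3Q = 81 + Q + 3, so Q_t = 2.75. Buyers pay P_b = 86.75; sellers receive P_s = P_b - 3 = 83.75.
PS falls from (1/2)(3.5)(3.5) = 6.125 to (1/2)(2.75)(2.75) = 3.7812, a change of -2.3438.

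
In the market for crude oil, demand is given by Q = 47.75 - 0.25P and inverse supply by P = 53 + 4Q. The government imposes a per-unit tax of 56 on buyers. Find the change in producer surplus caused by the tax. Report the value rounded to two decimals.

Rewriting demand in inverse form: P = 191 - 4Q.
Without the tax, 191 - 4Q = 53 + 4Q so Q* = 17.25 and P* = 122.
A tax on buyers shifts demand down by 56: (191 - 56) - 4Q = 53 + 4Q, so Q_t = 10.25. Buyers pay P_b = 150; sellers receive P_s = P_b - 56 = 94.
PS falls from (1/2)(17.25)(69) = 595.125 to (1/2)(10.25)(41) = 210.125, a change of -385.

-385.00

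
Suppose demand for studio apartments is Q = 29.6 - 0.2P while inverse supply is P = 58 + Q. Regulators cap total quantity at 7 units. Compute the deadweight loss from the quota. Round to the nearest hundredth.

192.00

Rewriting demand in inverse form: P = 148 - 5Q.
Without the quota, 148 - 5Q = 58 + Q gives Q* = 15.
At Q = 7 the demand price is 148 - 5(7) = 113 and the supply price is 58 + (7) = 65.
DWL = (1/2)(gap between curves at 7) x (Q* - 7) = (1/2)(48)(8) = 192.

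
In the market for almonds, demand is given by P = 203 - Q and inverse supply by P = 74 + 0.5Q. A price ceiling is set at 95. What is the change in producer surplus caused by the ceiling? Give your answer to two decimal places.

-1408.00

Without the control, 203 - Q = 74 + 0.5Q so Q* = 86 and P* = 117.
At P = 95, sellers supply (95 - 74)/0.5 = 42 while buyers want more, so the quantity traded is 42 at price 95.
PS goes from (1/2)(86)(43) = 1849 to 441 (computed as (95 - 74)(42) - (1/2)(0.5)(42)^2), a change of -1408.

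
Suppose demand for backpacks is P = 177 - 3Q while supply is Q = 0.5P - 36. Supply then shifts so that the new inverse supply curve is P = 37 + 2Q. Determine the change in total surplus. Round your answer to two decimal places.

Rewriting supply in inverse form: P = 72 + 2Q.
Initial equilibrium: Q_0 = 21, P_0 = 114; CS_0 = (1/2)(21)(63) = 661.5, PS_0 = (1/2)(21)(42) = 441.
New equilibrium: 177 - 3Q = 37 + 2Q gives Q_1 = 28, P_1 = 93; CS_1 = 1176, PS_1 = 784.
Change in total surplus = (1176 + 784) - (661.5 + 441) = 857.5.

857.50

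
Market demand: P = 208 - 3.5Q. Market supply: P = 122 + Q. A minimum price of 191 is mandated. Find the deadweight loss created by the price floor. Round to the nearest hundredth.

Without the control, 208 - 3.5Q = 122 + Q so Q* = 19.1111 and P* = 141.1111.
At the floor price 191, quantity demanded is (208 - 191)/3.5 = 4.8571; demand is the short side, so Q = 4.8571 trades at P = 191.
The lost-trades triangle has base Q* - 4.8571 = 14.254 and height equal to the gap between the curves at Q = 4.8571, which is 191 - 126.8571 = 64.1429. DWL = (1/2)(14.254)(64.1429) = 457.1451.

457.15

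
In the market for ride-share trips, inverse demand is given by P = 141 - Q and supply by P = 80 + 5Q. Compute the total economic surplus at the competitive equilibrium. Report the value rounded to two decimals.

310.08

Equilibrium: 141 - Q = 80 + 5Q, so Q* = 10.1667 and P* = 130.8333.
Total surplus is the full triangle between the curves from 0 to Q*: (1/2)(10.1667)(141 - 80) = 310.0833.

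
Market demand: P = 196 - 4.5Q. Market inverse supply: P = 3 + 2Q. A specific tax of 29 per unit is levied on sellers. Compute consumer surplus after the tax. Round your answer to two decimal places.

1432.33

Pre-tax equilibrium: 196 - 4.5Q = 3 + 2Q gives Q* = 29.6923, P* = 62.3846.
With the tax, sellers need 29 more per unit: 196 - 4.5Q = 3 + 2Q + 29, so Q_t = 25.2308. Buyers pay P_b = 82.4615; sellers receive P_s = P_b - 29 = 53.4615.
Consumer surplus is the triangle under demand above P_b: (1/2)(25.2308)(196 - 82.4615) = 1432.3314.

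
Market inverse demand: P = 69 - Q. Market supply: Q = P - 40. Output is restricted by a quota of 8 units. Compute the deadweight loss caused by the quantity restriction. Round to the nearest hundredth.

Rewriting supply in inverse form: P = 40 + Q.
Unrestricted equilibrium: Q* = (69 - 40)/(1 + 1) = 14.5.
At Q = 8 the demand price is 69 - (8) = 61 and the supply price is 40 + (8) = 48.
Deadweight loss is the triangle between the curves from 8 to 14.5: (1/2)(61 - 48)(14.5 - 8) = 42.25.

42.25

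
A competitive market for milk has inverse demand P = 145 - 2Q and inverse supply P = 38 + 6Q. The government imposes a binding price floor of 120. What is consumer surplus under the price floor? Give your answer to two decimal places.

Without the control, 145 - 2Q = 38 + 6Q so Q* = 13.375 and P* = 118.25.
At P = 120, buyers demand (145 - 120)/2 = 12.5 while sellers would supply more, so the quantity traded is 12.5 at price 120.
CS is the triangle under demand above 120: (1/2)(12.5)(145 - 120) = 156.25.

156.25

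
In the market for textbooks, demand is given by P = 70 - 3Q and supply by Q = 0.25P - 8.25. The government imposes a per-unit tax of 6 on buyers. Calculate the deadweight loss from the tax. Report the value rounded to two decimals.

2.57

Rewriting supply in inverse form: P = 33 + 4Q.
Pre-tax equilibrium: 70 - 3Q = 33 + 4Q gives Q* = 5.2857, P* = 54.1429.
With the tax, buyers' net willingness to pay falls by 6: (70 - 6) - 3Q = 33 + 4Q, so Q_t = 4.4286. Buyers pay P_b = 56.7143; sellers receive P_s = P_b - 6 = 50.7143.
Deadweight loss is the triangle between the curves from Q_t to Q*: (1/2)(5.2857 - 4.4286)(6) = 2.5714.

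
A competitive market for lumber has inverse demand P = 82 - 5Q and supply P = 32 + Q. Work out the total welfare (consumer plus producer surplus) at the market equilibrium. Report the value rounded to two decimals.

Set 82 - 5Q = 32 + Q, which gives 50 = 6Q, so Q* = 8.3333 and P* = 82 - 5(8.3333) = 40.3333.
Total surplus is the full triangle between the curves from 0 to Q*: (1/2)(8.3333)(82 - 32) = 208.3333.

208.33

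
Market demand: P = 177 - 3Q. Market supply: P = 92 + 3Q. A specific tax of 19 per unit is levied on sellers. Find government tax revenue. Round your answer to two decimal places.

209.00

Without the tax, 177 - 3Q = 92 + 3Q so Q* = 14.1667 and P* = 134.5.
With the tax, sellers need 19 more per unit: 177 - 3Q = 92 + 3Q + 19, so Q_t = 11. Buyers pay P_b = 144; sellers receive P_s = P_b - 19 = 125.
Tax revenue = t x Q_t = 19 x 11 = 209.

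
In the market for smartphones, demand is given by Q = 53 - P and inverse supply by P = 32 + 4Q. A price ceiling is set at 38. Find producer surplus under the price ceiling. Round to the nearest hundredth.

4.50

Rewriting demand in inverse form: P = 53 - Q.
Free-market equilibrium: 53 - Q = 32 + 4Q gives Q* = 4.2, P* = 48.8.
At P = 38, sellers supply (38 - 32)/4 = 1.5 while buyers want more, so the quantity traded is 1.5 at price 38.
PS is the triangle above supply below 38: (1/2)(1.5)(38 - 32) = 4.5.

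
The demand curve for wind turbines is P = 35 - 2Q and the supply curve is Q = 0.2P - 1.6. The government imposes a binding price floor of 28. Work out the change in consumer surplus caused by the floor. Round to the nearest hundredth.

Rewriting supply in inverse form: P = 8 + 5Q.
Free-market equilibrium: 35 - 2Q = 8 + 5Q gives Q* = 3.8571, P* = 27.2857.
At P = 28, buyers demand (35 - 28)/2 = 3.5 while sellers would supply more, so the quantity traded is 3.5 at price 28.
CS goes from (1/2)(3.8571)(7.7143) = 14.8776 to 12.25 (computed as (35 - 28)(3.5) - (1/2)(2)(3.5)^2), a change of -2.6276.

-2.63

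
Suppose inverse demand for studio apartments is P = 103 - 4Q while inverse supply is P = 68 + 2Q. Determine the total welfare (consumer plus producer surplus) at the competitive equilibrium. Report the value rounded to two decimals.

Setting demand equal to supply, 35 = 6Q, so Q* = 5.8333 and P* = 79.6667.
Total surplus is the full triangle between the curves from 0 to Q*: (1/2)(5.8333)(103 - 68) = 102.0833.

102.08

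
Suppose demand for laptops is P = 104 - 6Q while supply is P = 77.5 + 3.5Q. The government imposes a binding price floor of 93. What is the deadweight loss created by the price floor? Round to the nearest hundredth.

4.34

Free-market equilibrium: 104 - 6Q = 77.5 + 3.5Q gives Q* = 2.7895, P* = 87.2632.
At P = 93, buyers demand (104 - 93)/6 = 1.8333 while sellers would supply more, so the quantity traded is 1.8333 at price 93.
At Q = 1.8333 the demand price is 93 and the supply price is 83.9167. Deadweight loss is the triangle between the curves from 1.8333 to 2.7895: (1/2)(93 - 83.9167)(2.7895 - 1.8333) = 4.3425.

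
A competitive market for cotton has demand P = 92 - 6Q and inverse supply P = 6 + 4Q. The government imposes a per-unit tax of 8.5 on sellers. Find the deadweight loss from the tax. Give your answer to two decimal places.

Pre-tax equilibrium: 92 - 6Q = 6 + 4Q gives Q* = 8.6, P* = 40.4.
With the tax, sellers need 8.5 more per unit: 92 - 6Q = 6 + 4Q + 8.5, so Q_t = 7.75. Buyers pay P_b = 45.5; sellers receive P_s = P_b - 8.5 = 37.
Deadweight loss is the triangle between the curves from Q_t to Q*: (1/2)(8.6 - 7.75)(8.5) = 3.6125.

3.61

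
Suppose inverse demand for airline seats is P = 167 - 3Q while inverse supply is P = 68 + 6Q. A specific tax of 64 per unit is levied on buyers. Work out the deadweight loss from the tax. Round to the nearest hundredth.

227.56

Without the tax, 167 - 3Q = 68 + 6Q so Q* = 11 and P* = 134.
A tax on buyers shifts demand down by 64: (167 - 64) - 3Q = 68 + 6Q, so Q_t = 3.8889. Buyers pay P_b = 155.3333; sellers receive P_s = P_b - 64 = 91.3333.
The welfare triangle lost has base Q* - Q_t = 7.1111 and height t = 64, so DWL = (1/2)(7.1111)(64) = 227.5556.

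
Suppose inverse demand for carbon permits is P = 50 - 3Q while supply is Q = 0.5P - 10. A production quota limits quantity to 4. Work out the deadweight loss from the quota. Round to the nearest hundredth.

10.00

Rewriting supply in inverse form: P = 20 + 2Q.
Unrestricted equilibrium: Q* = (50 - 20)/(3 + 2) = 6.
At Q = 4 the demand price is 50 - 3(4) = 38 and the supply price is 20 + 2(4) = 28.
DWL = (1/2)(gap between curves at 4) x (Q* - 4) = (1/2)(10)(2) = 10.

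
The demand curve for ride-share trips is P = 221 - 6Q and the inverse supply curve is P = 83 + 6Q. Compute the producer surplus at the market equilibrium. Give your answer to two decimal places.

Set 221 - 6Q = 83 + 6Q, which gives 138 = 12Q, so Q* = 11.5 and P* = 221 - 6(11.5) = 152.
Producer surplus is the triangle above supply below P*: (1/2)(11.5)(152 - 83) = (1/2)(11.5)(69) = 396.75.

396.75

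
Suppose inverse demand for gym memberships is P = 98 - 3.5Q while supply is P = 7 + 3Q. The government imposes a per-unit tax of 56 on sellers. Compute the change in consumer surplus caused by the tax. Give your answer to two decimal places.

-292.26

Without the tax, 98 - 3.5Q = 7 + 3Q so Q* = 14 and P* = 49.
With the tax, sellers need 56 more per unit: 98 - 3.5Q = 7 + 3Q + 56, so Q_t = 5.3846. Buyers pay P_b = 79.1538; sellers receive P_s = P_b - 56 = 23.1538.
Consumers lose the trapezoid between P* and P_b out to Q_t plus the triangle from Q_t to Q*: change in CS = 50.7396 - 343 = -292.2604.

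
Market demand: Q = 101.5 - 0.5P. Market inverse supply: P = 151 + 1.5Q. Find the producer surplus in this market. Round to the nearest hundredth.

165.55

Rewriting demand in inverse form: P = 203 - 2Q.
Set 203 - 2Q = 151 + 1.5Q, which gives 52 = 3.5Q, so Q* = 14.8571 and P* = 203 - 2(14.8571) = 173.2857.
The supply curve's price intercept is 151, so PS = (1/2)(Q*)(P* - 151) = (1/2)(14.8571)(22.2857) = 165.551.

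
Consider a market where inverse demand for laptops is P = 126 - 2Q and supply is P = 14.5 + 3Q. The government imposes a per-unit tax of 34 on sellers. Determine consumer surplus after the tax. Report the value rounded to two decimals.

240.25

Without the tax, 126 - 2Q = 14.5 + 3Q so Q* = 22.3 and P* = 81.4.
With the tax, sellers need 34 more per unit: 126 - 2Q = 14.5 + 3Q + 34, so Q_t = 15.5. Buyers pay P_b = 95; sellers receive P_s = P_b - 34 = 61.
CS = (1/2)(Q_t)(126 - P_b) = (1/2)(15.5)(31) = 240.25.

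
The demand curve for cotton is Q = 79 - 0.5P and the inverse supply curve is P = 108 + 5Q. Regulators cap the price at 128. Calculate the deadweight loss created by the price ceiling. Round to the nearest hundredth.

34.57

Rewriting demand in inverse form: P = 158 - 2Q.
Without the control, 158 - 2Q = 108 + 5Q so Q* = 7.1429 and P* = 143.7143.
At the ceiling price 128, quantity supplied is (128 - 108)/5 = 4; supply is the short side, so Q = 4 trades at P = 128.
The lost-trades triangle has base Q* - 4 = 3.1429 and height equal to the gap between the curves at Q = 4, which is 150 - 128 = 22. DWL = (1/2)(3.1429)(22) = 34.5714.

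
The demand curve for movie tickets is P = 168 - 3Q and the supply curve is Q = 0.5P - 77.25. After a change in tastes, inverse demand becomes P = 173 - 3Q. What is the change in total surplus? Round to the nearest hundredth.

Rewriting supply in inverse form: P = 154.5 + 2Q.
Initial equilibrium: Q_0 = 2.7, P_0 = 159.9; CS_0 = (1/2)(2.7)(8.1) = 10.935, PS_0 = (1/2)(2.7)(5.4) = 7.29.
New equilibrium: 173 - 3Q = 154.5 + 2Q gives Q_1 = 3.7, P_1 = 161.9; CS_1 = 20.535, PS_1 = 13.69.
Change in total surplus = (20.535 + 13.69) - (10.935 + 7.29) = 16.

16.00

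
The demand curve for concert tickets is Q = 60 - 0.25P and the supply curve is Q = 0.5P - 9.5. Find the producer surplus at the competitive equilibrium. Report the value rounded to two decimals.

Rewriting demand in inverse form: P = 240 - 4Q.
Rewriting supply in inverse form: P = 19 + 2Q.
Setting demand equal to supply, 221 = 6Q, so Q* = 36.8333 and P* = 92.6667.
PS is the area between P* and the supply curve from 0 to Q*: (1/2)(36.8333)(73.6667) = 1356.6944.

1356.69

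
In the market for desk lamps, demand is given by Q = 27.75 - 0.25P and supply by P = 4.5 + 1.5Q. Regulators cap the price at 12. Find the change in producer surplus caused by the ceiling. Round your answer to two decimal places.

Rewriting demand in inverse form: P = 111 - 4Q.
Free-market equilibrium: 111 - 4Q = 4.5 + 1.5Q gives Q* = 19.3636, P* = 33.5455.
At the ceiling price 12, quantity supplied is (12 - 4.5)/1.5 = 5; supply is the short side, so Q = 5 trades at P = 12.
PS goes from (1/2)(19.3636)(29.0455) = 281.2128 to 18.75 (computed as (12 - 4.5)(5) - (1/2)(1.5)(5)^2), a change of -262.4628.

-262.46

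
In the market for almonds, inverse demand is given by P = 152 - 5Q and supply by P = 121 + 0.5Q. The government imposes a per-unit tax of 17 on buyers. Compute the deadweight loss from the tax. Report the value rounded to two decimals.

26.27

Pre-tax equilibrium: 152 - 5Q = 121 + 0.5Q gives Q* = 5.6364, P* = 123.8182.
With the tax, buyers' net willingness to pay falls by 17: (152 - 17) - 5Q = 121 + 0.5Q, so Q_t = 2.5455. Buyers pay P_b = 139.2727; sellers receive P_s = P_b - 17 = 122.2727.
The welfare triangle lost has base Q* - Q_t = 3.0909 and height t = 17, so DWL = (1/2)(3.0909)(17) = 26.2727.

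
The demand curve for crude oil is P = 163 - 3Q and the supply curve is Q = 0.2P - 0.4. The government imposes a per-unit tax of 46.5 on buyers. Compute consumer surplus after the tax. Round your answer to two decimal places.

Rewriting supply in inverse form: P = 2 + 5Q.
Without the tax, 163 - 3Q = 2 + 5Q so Q* = 20.125 and P* = 102.625.
A tax on buyers shifts demand down by 46.5: (163 - 46.5) - 3Q = 2 + 5Q, so Q_t = 14.3125. Buyers pay P_b = 120.0625; sellers receive P_s = P_b - 46.5 = 73.5625.
Consumer surplus is the triangle under demand above P_b: (1/2)(14.3125)(163 - 120.0625) = 307.2715.

307.27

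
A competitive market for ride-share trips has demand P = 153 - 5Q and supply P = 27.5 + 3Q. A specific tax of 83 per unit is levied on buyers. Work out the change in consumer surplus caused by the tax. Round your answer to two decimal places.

Pre-tax equilibrium: 153 - 5Q = 27.5 + 3Q gives Q* = 15.6875, P* = 74.5625.
With the tax, buyers' net willingness to pay falls by 83: (153 - 83) - 5Q = 27.5 + 3Q, so Q_t = 5.3125. Buyers pay P_b = 126.4375; sellers receive P_s = P_b - 83 = 43.4375.
Consumers lose the trapezoid between P* and P_b out to Q_t plus the triangle from Q_t to Q*: change in CS = 70.5566 - 615.2441 = -544.6875.

-544.69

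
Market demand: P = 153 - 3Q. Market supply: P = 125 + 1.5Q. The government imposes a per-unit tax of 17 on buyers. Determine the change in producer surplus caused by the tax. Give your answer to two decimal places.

-24.56

Without the tax, 153 - 3Q = 125 + 1.5Q so Q* = 6.2222 and P* = 134.3333.
A tax on buyers shifts demand down by 17: (153 - 17) - 3Q = 125 + 1.5Q, so Q_t = 2.4444. Buyers pay P_b = 145.6667; sellers receive P_s = P_b - 17 = 128.6667.
PS falls from (1/2)(6.2222)(9.3333) = 29.037 to (1/2)(2.4444)(3.6667) = 4.4815, a change of -24.5556.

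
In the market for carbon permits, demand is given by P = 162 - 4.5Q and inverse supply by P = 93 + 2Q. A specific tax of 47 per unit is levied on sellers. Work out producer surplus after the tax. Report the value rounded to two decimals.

11.46

Without the tax, 162 - 4.5Q = 93 + 2Q so Q* = 10.6154 and P* = 114.2308.
With the tax, sellers need 47 more per unit: 162 - 4.5Q = 93 + 2Q + 47, so Q_t = 3.3846. Buyers pay P_b = 146.7692; sellers receive P_s = P_b - 47 = 99.7692.
PS = (1/2)(Q_t)(P_s - 93) = (1/2)(3.3846)(6.7692) = 11.4556.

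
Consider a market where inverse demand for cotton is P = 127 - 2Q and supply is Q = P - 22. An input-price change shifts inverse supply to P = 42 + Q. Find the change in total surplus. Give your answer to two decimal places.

Rewriting supply in inverse form: P = 22 + Q.
Initial equilibrium: Q_0 = 35, P_0 = 57; CS_0 = (1/2)(35)(70) = 1225, PS_0 = (1/2)(35)(35) = 612.5.
New equilibrium: 127 - 2Q = 42 + Q gives Q_1 = 28.3333, P_1 = 70.3333; CS_1 = 802.7778, PS_1 = 401.3889.
Change in total surplus = (802.7778 + 401.3889) - (1225 + 612.5) = -633.3333.

-633.33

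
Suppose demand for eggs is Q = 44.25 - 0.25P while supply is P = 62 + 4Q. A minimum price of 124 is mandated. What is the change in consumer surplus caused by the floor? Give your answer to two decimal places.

Rewriting demand in inverse form: P = 177 - 4Q.
Without the control, 177 - 4Q = 62 + 4Q so Q* = 14.375 and P* = 119.5.
At P = 124, buyers demand (177 - 124)/4 = 13.25 while sellers would supply more, so the quantity traded is 13.25 at price 124.
CS goes from (1/2)(14.375)(57.5) = 413.2812 to 351.125 (computed as (177 - 124)(13.25) - (1/2)(4)(13.25)^2), a change of -62.1562.

-62.16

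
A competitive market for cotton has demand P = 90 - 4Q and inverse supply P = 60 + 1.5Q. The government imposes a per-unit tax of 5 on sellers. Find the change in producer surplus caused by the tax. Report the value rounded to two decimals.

-6.82

Pre-tax equilibrium: 90 - 4Q = 60 + 1.5Q gives Q* = 5.4545, P* = 68.1818.
A tax on sellers shifts supply up by 5: 90 - 4Q = 60 + 1.5Q + 5, so Q_t = 4.5455. Buyers pay P_b = 71.8182; sellers receive P_s = P_b - 5 = 66.8182.
PS falls from (1/2)(5.4545)(8.1818) = 22.314 to (1/2)(4.5455)(6.8182) = 15.4959, a change of -6.8182.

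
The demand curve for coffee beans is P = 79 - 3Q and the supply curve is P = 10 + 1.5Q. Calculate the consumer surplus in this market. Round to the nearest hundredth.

Equilibrium: 79 - 3Q = 10 + 1.5Q, so Q* = 15.3333 and P* = 33.
CS is the area between the demand curve and P* from 0 to Q*: (1/2)(15.3333)(46) = 352.6667.

352.67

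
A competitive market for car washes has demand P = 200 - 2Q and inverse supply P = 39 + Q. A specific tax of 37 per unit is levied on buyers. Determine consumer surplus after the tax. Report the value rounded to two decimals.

Pre-tax equilibrium: 200 - 2Q = 39 + Q gives Q* = 53.6667, P* = 92.6667.
A tax on buyers shifts demand down by 37: (200 - 37) - 2Q = 39 + Q, so Q_t = 41.3333. Buyers pay P_b = 117.3333; sellers receive P_s = P_b - 37 = 80.3333.
Consumer surplus is the triangle under demand above P_b: (1/2)(41.3333)(200 - 117.3333) = 1708.4444.

1708.44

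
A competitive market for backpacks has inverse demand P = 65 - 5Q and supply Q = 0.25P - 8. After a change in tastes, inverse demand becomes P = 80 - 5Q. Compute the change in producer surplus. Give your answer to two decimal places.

Rewriting supply in inverse form: P = 32 + 4Q.
Initial equilibrium: Q_0 = 3.6667, P_0 = 46.6667; CS_0 = (1/2)(3.6667)(18.3333) = 33.6111, PS_0 = (1/2)(3.6667)(14.6667) = 26.8889.
New equilibrium: 80 - 5Q = 32 + 4Q gives Q_1 = 5.3333, P_1 = 53.3333; CS_1 = 71.1111, PS_1 = 56.8889.
Change in producer surplus = 56.8889 - 26.8889 = 30.

30.00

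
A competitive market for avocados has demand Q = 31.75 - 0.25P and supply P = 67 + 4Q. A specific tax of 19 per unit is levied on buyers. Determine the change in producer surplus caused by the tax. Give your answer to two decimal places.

-59.97

Rewriting demand in inverse form: P = 127 - 4Q.
Pre-tax equilibrium: 127 - 4Q = 67 + 4Q gives Q* = 7.5, P* = 97.
A tax on buyers shifts demand down by 19: (127 - 19) - 4Q = 67 + 4Q, so Q_t = 5.125. Buyers pay P_b = 106.5; sellers receive P_s = P_b - 19 = 87.5.
Producers lose the trapezoid between P_s and P* out to Q_t plus the triangle from Q_t to Q*: change in PS = 52.5312 - 112.5 = -59.9688.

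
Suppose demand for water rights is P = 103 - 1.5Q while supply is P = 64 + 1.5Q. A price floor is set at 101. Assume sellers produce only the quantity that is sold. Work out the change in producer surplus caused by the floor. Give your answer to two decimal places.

-78.75

Free-market equilibrium: 103 - 1.5Q = 64 + 1.5Q gives Q* = 13, P* = 83.5.
At P = 101, buyers demand (103 - 101)/1.5 = 1.3333 while sellers would supply more, so the quantity traded is 1.3333 at price 101.
PS goes from (1/2)(13)(19.5) = 126.75 to 48 (computed as (101 - 64)(1.3333) - (1/2)(1.5)(1.3333)^2), a change of -78.75.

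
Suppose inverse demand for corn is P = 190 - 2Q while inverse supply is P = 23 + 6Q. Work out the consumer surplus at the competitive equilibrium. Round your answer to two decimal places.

Setting demand equal to supply, 167 = 8Q, so Q* = 20.875 and P* = 148.25.
CS is the area between the demand curve and P* from 0 to Q*: (1/2)(20.875)(41.75) = 435.7656.

435.77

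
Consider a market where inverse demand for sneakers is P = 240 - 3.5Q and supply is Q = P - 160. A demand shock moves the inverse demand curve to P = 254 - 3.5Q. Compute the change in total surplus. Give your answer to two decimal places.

Rewriting supply in inverse form: P = 160 + Q.
Initial equilibrium: Q_0 = 17.7778, P_0 = 177.7778; CS_0 = (1/2)(17.7778)(62.2222) = 553.0864, PS_0 = (1/2)(17.7778)(17.7778) = 158.0247.
New equilibrium: 254 - 3.5Q = 160 + Q gives Q_1 = 20.8889, P_1 = 180.8889; CS_1 = 763.6049, PS_1 = 218.1728.
Change in total surplus = (763.6049 + 218.1728) - (553.0864 + 158.0247) = 270.6667.

270.67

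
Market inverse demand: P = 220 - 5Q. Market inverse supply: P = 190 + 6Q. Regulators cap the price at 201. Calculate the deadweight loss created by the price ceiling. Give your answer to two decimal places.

4.40

Free-market equilibrium: 220 - 5Q = 190 + 6Q gives Q* = 2.7273, P* = 206.3636.
At P = 201, sellers supply (201 - 190)/6 = 1.8333 while buyers want more, so the quantity traded is 1.8333 at price 201.
At Q = 1.8333 the demand price is 210.8333 and the supply price is 201. Deadweight loss is the triangle between the curves from 1.8333 to 2.7273: (1/2)(210.8333 - 201)(2.7273 - 1.8333) = 4.3952.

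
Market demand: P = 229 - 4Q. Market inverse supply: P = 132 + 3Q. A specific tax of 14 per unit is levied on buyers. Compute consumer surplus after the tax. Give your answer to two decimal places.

281.18

Pre-tax equilibrium: 229 - 4Q = 132 + 3Q gives Q* = 13.8571, P* = 173.5714.
With the tax, buyers' net willingness to pay falls by 14: (229 - 14) - 4Q = 132 + 3Q, so Q_t = 11.8571. Buyers pay P_b = 181.5714; sellers receive P_s = P_b - 14 = 167.5714.
Consumer surplus is the triangle under demand above P_b: (1/2)(11.8571)(229 - 181.5714) = 281.1837.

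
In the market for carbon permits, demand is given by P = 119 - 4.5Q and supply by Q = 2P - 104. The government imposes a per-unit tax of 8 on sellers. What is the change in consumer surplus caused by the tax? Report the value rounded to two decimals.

-90.72

Rewriting supply in inverse form: P = 52 + 0.5Q.
Pre-tax equilibrium: 119 - 4.5Q = 52 + 0.5Q gives Q* = 13.4, P* = 58.7.
A tax on sellers shifts supply up by 8: 119 - 4.5Q = 52 + 0.5Q + 8, so Q_t = 11.8. Buyers pay P_b = 65.9; sellers receive P_s = P_b - 8 = 57.9.
CS falls from (1/2)(13.4)(60.3) = 404.01 to (1/2)(11.8)(53.1) = 313.29, a change of -90.72.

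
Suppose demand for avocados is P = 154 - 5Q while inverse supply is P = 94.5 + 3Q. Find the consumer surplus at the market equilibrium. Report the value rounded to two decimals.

Set 154 - 5Q = 94.5 + 3Q, which gives 59.5 = 8Q, so Q* = 7.4375 and P* = 154 - 5(7.4375) = 116.8125.
CS is the area between the demand curve and P* from 0 to Q*: (1/2)(7.4375)(37.1875) = 138.291.

138.29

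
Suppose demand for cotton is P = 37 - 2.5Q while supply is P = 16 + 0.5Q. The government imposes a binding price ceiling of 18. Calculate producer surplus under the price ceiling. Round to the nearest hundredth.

Without the control, 37 - 2.5Q = 16 + 0.5Q so Q* = 7 and P* = 19.5.
At the ceiling price 18, quantity supplied is (18 - 16)/0.5 = 4; supply is the short side, so Q = 4 trades at P = 18.
PS is the triangle above supply below 18: (1/2)(4)(18 - 16) = 4.

4.00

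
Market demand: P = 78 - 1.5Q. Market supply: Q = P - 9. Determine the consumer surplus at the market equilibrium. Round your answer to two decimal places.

Rewriting supply in inverse form: P = 9 + Q.
Setting demand equal to supply, 69 = 2.5Q, so Q* = 27.6 and P* = 36.6.
CS is the area between the demand curve and P* from 0 to Q*: (1/2)(27.6)(41.4) = 571.32.

571.32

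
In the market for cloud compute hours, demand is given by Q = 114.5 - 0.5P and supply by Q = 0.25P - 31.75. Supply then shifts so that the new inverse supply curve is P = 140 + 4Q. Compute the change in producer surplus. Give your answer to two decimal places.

Rewriting demand in inverse form: P = 229 - 2Q.
Rewriting supply in inverse form: P = 127 + 4Q.
Initial equilibrium: Q_0 = 17, P_0 = 195; CS_0 = (1/2)(17)(34) = 289, PS_0 = (1/2)(17)(68) = 578.
New equilibrium: 229 - 2Q = 140 + 4Q gives Q_1 = 14.8333, P_1 = 199.3333; CS_1 = 220.0278, PS_1 = 440.0556.
Change in producer surplus = 440.0556 - 578 = -137.9444.

-137.94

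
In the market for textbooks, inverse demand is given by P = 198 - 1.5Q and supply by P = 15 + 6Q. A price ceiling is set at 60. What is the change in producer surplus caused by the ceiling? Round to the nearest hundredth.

Free-market equilibrium: 198 - 1.5Q = 15 + 6Q gives Q* = 24.4, P* = 161.4.
At P = 60, sellers supply (60 - 15)/6 = 7.5 while buyers want more, so the quantity traded is 7.5 at price 60.
PS goes from (1/2)(24.4)(146.4) = 1786.08 to 168.75 (computed as (60 - 15)(7.5) - (1/2)(6)(7.5)^2), a change of -1617.33.

-1617.33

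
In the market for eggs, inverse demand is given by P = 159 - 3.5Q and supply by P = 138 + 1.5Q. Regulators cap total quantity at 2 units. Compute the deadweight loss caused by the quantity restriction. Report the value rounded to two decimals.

12.10

Without the quota, 159 - 3.5Q = 138 + 1.5Q gives Q* = 4.2.
At Q = 2 the demand price is 159 - 3.5(2) = 152 and the supply price is 138 + 1.5(2) = 141.
DWL = (1/2)(gap between curves at 2) x (Q* - 2) = (1/2)(11)(2.2) = 12.1.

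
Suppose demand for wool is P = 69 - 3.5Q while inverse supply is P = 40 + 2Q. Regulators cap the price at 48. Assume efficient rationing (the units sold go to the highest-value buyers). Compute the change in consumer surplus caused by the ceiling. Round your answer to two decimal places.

7.35

Free-market equilibrium: 69 - 3.5Q = 40 + 2Q gives Q* = 5.2727, P* = 50.5455.
At the ceiling price 48, quantity supplied is (48 - 40)/2 = 4; supply is the short side, so Q = 4 trades at P = 48.
CS goes from (1/2)(5.2727)(18.4545) = 48.6529 to 56 (computed as (69 - 48)(4) - (1/2)(3.5)(4)^2), a change of 7.3471.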